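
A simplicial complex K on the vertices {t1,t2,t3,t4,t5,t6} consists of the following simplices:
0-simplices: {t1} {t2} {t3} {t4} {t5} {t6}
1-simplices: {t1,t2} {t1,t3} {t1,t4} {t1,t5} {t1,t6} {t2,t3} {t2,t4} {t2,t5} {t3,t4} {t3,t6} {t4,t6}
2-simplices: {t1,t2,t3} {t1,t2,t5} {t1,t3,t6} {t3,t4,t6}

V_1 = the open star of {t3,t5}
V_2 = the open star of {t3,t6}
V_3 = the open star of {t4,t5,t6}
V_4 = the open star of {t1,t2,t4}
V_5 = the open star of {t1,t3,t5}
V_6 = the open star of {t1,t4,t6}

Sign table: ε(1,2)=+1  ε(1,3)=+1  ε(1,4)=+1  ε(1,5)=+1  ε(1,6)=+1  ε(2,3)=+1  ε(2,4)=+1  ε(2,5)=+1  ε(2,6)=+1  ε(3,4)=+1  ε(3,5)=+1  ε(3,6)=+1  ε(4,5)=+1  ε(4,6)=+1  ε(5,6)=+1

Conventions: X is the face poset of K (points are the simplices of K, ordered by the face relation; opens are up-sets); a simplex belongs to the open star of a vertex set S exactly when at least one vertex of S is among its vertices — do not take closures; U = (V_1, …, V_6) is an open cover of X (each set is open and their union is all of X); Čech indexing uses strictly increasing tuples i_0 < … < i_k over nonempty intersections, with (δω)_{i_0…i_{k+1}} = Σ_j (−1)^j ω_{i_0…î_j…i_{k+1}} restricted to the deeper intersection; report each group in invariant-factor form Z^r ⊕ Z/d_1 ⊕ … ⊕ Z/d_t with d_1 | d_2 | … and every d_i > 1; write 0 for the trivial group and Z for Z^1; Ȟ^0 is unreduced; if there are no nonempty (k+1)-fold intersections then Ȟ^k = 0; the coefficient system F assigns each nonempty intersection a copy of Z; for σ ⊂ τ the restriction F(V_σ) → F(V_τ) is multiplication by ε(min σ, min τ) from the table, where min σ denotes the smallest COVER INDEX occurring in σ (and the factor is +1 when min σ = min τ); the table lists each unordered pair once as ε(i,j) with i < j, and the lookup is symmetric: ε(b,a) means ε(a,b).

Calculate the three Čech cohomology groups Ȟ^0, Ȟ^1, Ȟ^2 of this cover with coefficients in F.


Ȟ^0(U;F) ≅ Z, Ȟ^1(U;F) ≅ 0, Ȟ^2(U;F) ≅ 0

nerve of the cover:
  V1={{t3},{t5},{t1,t3},{t1,t5},{t2,t3},{t2,t5},{t3,t4},{t3,t6},{t1,t2,t3},{t1,t2,t5},{t1,t3,t6},{t3,t4,t6}} V2={{t3},{t6},{t1,t3},{t1,t6},{t2,t3},{t3,t4},{t3,t6},{t4,t6},{t1,t2,t3},{t1,t3,t6},{t3,t4,t6}} V3={{t4},{t5},{t6},{t1,t4},{t1,t5},{t1,t6},{t2,t4},{t2,t5},{t3,t4},{t3,t6},{t4,t6},{t1,t2,t5},{t1,t3,t6},{t3,t4,t6}} V4={{t1},{t2},{t4},{t1,t2},{t1,t3},{t1,t4},{t1,t5},{t1,t6},{t2,t3},{t2,t4},{t2,t5},{t3,t4},{t4,t6},{t1,t2,t3},{t1,t2,t5},{t1,t3,t6},{t3,t4,t6}} V5={{t1},{t3},{t5},{t1,t2},{t1,t3},{t1,t4},{t1,t5},{t1,t6},{t2,t3},{t2,t5},{t3,t4},{t3,t6},{t1,t2,t3},{t1,t2,t5},{t1,t3,t6},{t3,t4,t6}} V6={{t1},{t4},{t6},{t1,t2},{t1,t3},{t1,t4},{t1,t5},{t1,t6},{t2,t4},{t3,t4},{t3,t6},{t4,t6},{t1,t2,t3},{t1,t2,t5},{t1,t3,t6},{t3,t4,t6}}
  V12={{t3},{t1,t3},{t2,t3},{t3,t4},{t3,t6},{t1,t2,t3},{t1,t3,t6},{t3,t4,t6}} V13={{t5},{t1,t5},{t2,t5},{t3,t4},{t3,t6},{t1,t2,t5},{t1,t3,t6},{t3,t4,t6}} V14={{t1,t3},{t1,t5},{t2,t3},{t2,t5},{t3,t4},{t1,t2,t3},{t1,t2,t5},{t1,t3,t6},{t3,t4,t6}} V15={{t3},{t5},{t1,t3},{t1,t5},{t2,t3},{t2,t5},{t3,t4},{t3,t6},{t1,t2,t3},{t1,t2,t5},{t1,t3,t6},{t3,t4,t6}} V16={{t1,t3},{t1,t5},{t3,t4},{t3,t6},{t1,t2,t3},{t1,t2,t5},{t1,t3,t6},{t3,t4,t6}} V23={{t6},{t1,t6},{t3,t4},{t3,t6},{t4,t6},{t1,t3,t6},{t3,t4,t6}} V24={{t1,t3},{t1,t6},{t2,t3},{t3,t4},{t4,t6},{t1,t2,t3},{t1,t3,t6},{t3,t4,t6}} V25={{t3},{t1,t3},{t1,t6},{t2,t3},{t3,t4},{t3,t6},{t1,t2,t3},{t1,t3,t6},{t3,t4,t6}} V26={{t6},{t1,t3},{t1,t6},{t3,t4},{t3,t6},{t4,t6},{t1,t2,t3},{t1,t3,t6},{t3,t4,t6}} V34={{t4},{t1,t4},{t1,t5},{t1,t6},{t2,t4},{t2,t5},{t3,t4},{t4,t6},{t1,t2,t5},{t1,t3,t6},{t3,t4,t6}} V35={{t5},{t1,t4},{t1,t5},{t1,t6},{t2,t5},{t3,t4},{t3,t6},{t1,t2,t5},{t1,t3,t6},{t3,t4,t6}} V36={{t4},{t6},{t1,t4},{t1,t5},{t1,t6},{t2,t4},{t3,t4},{t3,t6},{t4,t6},{t1,t2,t5},{t1,t3,t6},{t3,t4,t6}} V45={{t1},{t1,t2},{t1,t3},{t1,t4},{t1,t5},{t1,t6},{t2,t3},{t2,t5},{t3,t4},{t1,t2,t3},{t1,t2,t5},{t1,t3,t6},{t3,t4,t6}} V46={{t1},{t4},{t1,t2},{t1,t3},{t1,t4},{t1,t5},{t1,t6},{t2,t4},{t3,t4},{t4,t6},{t1,t2,t3},{t1,t2,t5},{t1,t3,t6},{t3,t4,t6}} V56={{t1},{t1,t2},{t1,t3},{t1,t4},{t1,t5},{t1,t6},{t3,t4},{t3,t6},{t1,t2,t3},{t1,t2,t5},{t1,t3,t6},{t3,t4,t6}}
  V123={{t3,t4},{t3,t6},{t1,t3,t6},{t3,t4,t6}} V124={{t1,t3},{t2,t3},{t3,t4},{t1,t2,t3},{t1,t3,t6},{t3,t4,t6}} V125={{t3},{t1,t3},{t2,t3},{t3,t4},{t3,t6},{t1,t2,t3},{t1,t3,t6},{t3,t4,t6}} V126={{t1,t3},{t3,t4},{t3,t6},{t1,t2,t3},{t1,t3,t6},{t3,t4,t6}} V134={{t1,t5},{t2,t5},{t3,t4},{t1,t2,t5},{t1,t3,t6},{t3,t4,t6}} V135={{t5},{t1,t5},{t2,t5},{t3,t4},{t3,t6},{t1,t2,t5},{t1,t3,t6},{t3,t4,t6}} V136={{t1,t5},{t3,t4},{t3,t6},{t1,t2,t5},{t1,t3,t6},{t3,t4,t6}} V145={{t1,t3},{t1,t5},{t2,t3},{t2,t5},{t3,t4},{t1,t2,t3},{t1,t2,t5},{t1,t3,t6},{t3,t4,t6}} V146={{t1,t3},{t1,t5},{t3,t4},{t1,t2,t3},{t1,t2,t5},{t1,t3,t6},{t3,t4,t6}} V156={{t1,t3},{t1,t5},{t3,t4},{t3,t6},{t1,t2,t3},{t1,t2,t5},{t1,t3,t6},{t3,t4,t6}} V234={{t1,t6},{t3,t4},{t4,t6},{t1,t3,t6},{t3,t4,t6}} V235={{t1,t6},{t3,t4},{t3,t6},{t1,t3,t6},{t3,t4,t6}} V236={{t6},{t1,t6},{t3,t4},{t3,t6},{t4,t6},{t1,t3,t6},{t3,t4,t6}} V245={{t1,t3},{t1,t6},{t2,t3},{t3,t4},{t1,t2,t3},{t1,t3,t6},{t3,t4,t6}} V246={{t1,t3},{t1,t6},{t3,t4},{t4,t6},{t1,t2,t3},{t1,t3,t6},{t3,t4,t6}} V256={{t1,t3},{t1,t6},{t3,t4},{t3,t6},{t1,t2,t3},{t1,t3,t6},{t3,t4,t6}} V345={{t1,t4},{t1,t5},{t1,t6},{t2,t5},{t3,t4},{t1,t2,t5},{t1,t3,t6},{t3,t4,t6}} V346={{t4},{t1,t4},{t1,t5},{t1,t6},{t2,t4},{t3,t4},{t4,t6},{t1,t2,t5},{t1,t3,t6},{t3,t4,t6}} V356={{t1,t4},{t1,t5},{t1,t6},{t3,t4},{t3,t6},{t1,t2,t5},{t1,t3,t6},{t3,t4,t6}} V456={{t1},{t1,t2},{t1,t3},{t1,t4},{t1,t5},{t1,t6},{t3,t4},{t1,t2,t3},{t1,t2,t5},{t1,t3,t6},{t3,t4,t6}}
  V1234={{t3,t4},{t1,t3,t6},{t3,t4,t6}} V1235={{t3,t4},{t3,t6},{t1,t3,t6},{t3,t4,t6}} V1236={{t3,t4},{t3,t6},{t1,t3,t6},{t3,t4,t6}} V1245={{t1,t3},{t2,t3},{t3,t4},{t1,t2,t3},{t1,t3,t6},{t3,t4,t6}} V1246={{t1,t3},{t3,t4},{t1,t2,t3},{t1,t3,t6},{t3,t4,t6}} V1256={{t1,t3},{t3,t4},{t3,t6},{t1,t2,t3},{t1,t3,t6},{t3,t4,t6}} V1345={{t1,t5},{t2,t5},{t3,t4},{t1,t2,t5},{t1,t3,t6},{t3,t4,t6}} V1346={{t1,t5},{t3,t4},{t1,t2,t5},{t1,t3,t6},{t3,t4,t6}} V1356={{t1,t5},{t3,t4},{t3,t6},{t1,t2,t5},{t1,t3,t6},{t3,t4,t6}} V1456={{t1,t3},{t1,t5},{t3,t4},{t1,t2,t3},{t1,t2,t5},{t1,t3,t6},{t3,t4,t6}} V2345={{t1,t6},{t3,t4},{t1,t3,t6},{t3,t4,t6}} V2346={{t1,t6},{t3,t4},{t4,t6},{t1,t3,t6},{t3,t4,t6}} V2356={{t1,t6},{t3,t4},{t3,t6},{t1,t3,t6},{t3,t4,t6}} V2456={{t1,t3},{t1,t6},{t3,t4},{t1,t2,t3},{t1,t3,t6},{t3,t4,t6}} V3456={{t1,t4},{t1,t5},{t1,t6},{t3,t4},{t1,t2,t5},{t1,t3,t6},{t3,t4,t6}}
  V12345={{t3,t4},{t1,t3,t6},{t3,t4,t6}} V12346={{t3,t4},{t1,t3,t6},{t3,t4,t6}} V12356={{t3,t4},{t3,t6},{t1,t3,t6},{t3,t4,t6}} V12456={{t1,t3},{t3,t4},{t1,t2,t3},{t1,t3,t6},{t3,t4,t6}} V13456={{t1,t5},{t3,t4},{t1,t2,t5},{t1,t3,t6},{t3,t4,t6}} V23456={{t1,t6},{t3,t4},{t1,t3,t6},{t3,t4,t6}}
  V123456={{t3,t4},{t1,t3,t6},{t3,t4,t6}}
C dims 6,15,20,15; δ0: rk 5, SNF 1^5; δ1: rk 10, SNF 1^10; δ2: rk 10, SNF 1^10
Ȟ^0 = (6 − 5) − 0 = 1, so Ȟ^0 ≅ Z
Ȟ^1 = (15 − 10) − 5 = 0, so Ȟ^1 ≅ 0
Ȟ^2 = (20 − 10) − 10 = 0, so Ȟ^2 ≅ 0


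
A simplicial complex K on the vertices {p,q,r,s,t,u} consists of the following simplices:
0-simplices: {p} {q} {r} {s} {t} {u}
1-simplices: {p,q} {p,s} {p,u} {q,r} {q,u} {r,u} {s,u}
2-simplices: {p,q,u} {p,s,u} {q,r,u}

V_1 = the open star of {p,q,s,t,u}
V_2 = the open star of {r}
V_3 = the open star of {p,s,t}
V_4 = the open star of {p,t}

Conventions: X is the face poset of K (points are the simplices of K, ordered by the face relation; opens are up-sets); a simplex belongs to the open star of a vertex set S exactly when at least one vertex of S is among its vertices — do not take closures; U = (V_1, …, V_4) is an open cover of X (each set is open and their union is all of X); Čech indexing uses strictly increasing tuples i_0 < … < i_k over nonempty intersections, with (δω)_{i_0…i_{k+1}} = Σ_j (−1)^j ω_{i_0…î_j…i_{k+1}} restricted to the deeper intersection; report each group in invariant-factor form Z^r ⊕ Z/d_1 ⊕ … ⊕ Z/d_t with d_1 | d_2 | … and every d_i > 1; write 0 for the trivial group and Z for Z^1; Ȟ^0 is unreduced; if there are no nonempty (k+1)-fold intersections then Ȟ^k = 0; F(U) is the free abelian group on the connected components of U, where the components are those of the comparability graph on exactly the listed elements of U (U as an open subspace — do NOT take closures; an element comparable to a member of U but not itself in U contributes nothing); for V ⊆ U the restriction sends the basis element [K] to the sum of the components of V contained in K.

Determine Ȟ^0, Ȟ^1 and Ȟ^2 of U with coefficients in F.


nonempty intersections:
  V1={{p},{q},{s},{t},{u},{p,q},{p,s},{p,u},{q,r},{q,u},{r,u},{s,u},{p,q,u},{p,s,u},{q,r,u}} V2={{r},{q,r},{r,u},{q,r,u}} V3={{p},{s},{t},{p,q},{p,s},{p,u},{s,u},{p,q,u},{p,s,u}} V4={{p},{t},{p,q},{p,s},{p,u},{p,q,u},{p,s,u}}
  V12={{q,r},{r,u},{q,r,u}} V13={{p},{s},{t},{p,q},{p,s},{p,u},{s,u},{p,q,u},{p,s,u}} V14={{p},{t},{p,q},{p,s},{p,u},{p,q,u},{p,s,u}} V34={{p},{t},{p,q},{p,s},{p,u},{p,q,u},{p,s,u}}
  V134={{p},{t},{p,q},{p,s},{p,u},{p,q,u},{p,s,u}}
components per intersection:
  V1: {{p},{q},{s},{u},{p,q},{p,s},{p,u},{q,r},{q,u},{r,u},{s,u},{p,q,u},{p,s,u},{q,r,u}} {{t}}
  V2: {{r},{q,r},{r,u},{q,r,u}}
  V3: {{p},{s},{p,q},{p,s},{p,u},{s,u},{p,q,u},{p,s,u}} {{t}}
  V4: {{p},{p,q},{p,s},{p,u},{p,q,u},{p,s,u}} {{t}}
  V12: {{q,r},{r,u},{q,r,u}}
  V13: {{p},{s},{p,q},{p,s},{p,u},{s,u},{p,q,u},{p,s,u}} {{t}}
  V14: {{p},{p,q},{p,s},{p,u},{p,q,u},{p,s,u}} {{t}}
  V34: {{p},{p,q},{p,s},{p,u},{p,q,u},{p,s,u}} {{t}}
  V134: {{p},{p,q},{p,s},{p,u},{p,q,u},{p,s,u}} {{t}}
C dims 7,7,2; δ0: rk 5, SNF 1^5; δ1: rk 2, SNF 1^2
Ȟ^0: (7−5)−0=2 ⇒ Z^2
Ȟ^1: (7−2)−5=0 ⇒ 0
Ȟ^2: (2−0)−2=0 ⇒ 0

Ȟ^0(U;F) ≅ Z^2,  Ȟ^1(U;F) ≅ 0,  Ȟ^2(U;F) ≅ 0


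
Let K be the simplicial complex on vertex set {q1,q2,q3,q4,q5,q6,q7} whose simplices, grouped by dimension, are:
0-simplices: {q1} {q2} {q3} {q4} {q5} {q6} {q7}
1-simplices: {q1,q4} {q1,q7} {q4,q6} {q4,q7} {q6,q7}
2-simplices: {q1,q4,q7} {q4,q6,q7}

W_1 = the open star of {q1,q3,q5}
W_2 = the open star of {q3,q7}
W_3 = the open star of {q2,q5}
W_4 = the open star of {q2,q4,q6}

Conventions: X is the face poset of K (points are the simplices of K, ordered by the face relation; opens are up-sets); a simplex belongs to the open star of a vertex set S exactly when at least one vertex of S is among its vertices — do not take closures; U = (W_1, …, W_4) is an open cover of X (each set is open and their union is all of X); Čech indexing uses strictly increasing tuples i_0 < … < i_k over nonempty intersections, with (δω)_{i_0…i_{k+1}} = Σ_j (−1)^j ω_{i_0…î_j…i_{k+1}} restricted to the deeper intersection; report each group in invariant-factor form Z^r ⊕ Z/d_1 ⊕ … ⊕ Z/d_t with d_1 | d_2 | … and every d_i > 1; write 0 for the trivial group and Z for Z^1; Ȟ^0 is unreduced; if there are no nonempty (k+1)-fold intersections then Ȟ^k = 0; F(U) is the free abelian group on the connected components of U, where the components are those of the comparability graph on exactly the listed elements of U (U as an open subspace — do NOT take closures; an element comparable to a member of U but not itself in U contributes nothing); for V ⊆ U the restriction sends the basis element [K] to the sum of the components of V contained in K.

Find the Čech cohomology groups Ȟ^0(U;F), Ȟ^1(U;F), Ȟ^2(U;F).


nerve simplices:
  W1={{q1},{q3},{q5},{q1,q4},{q1,q7},{q1,q4,q7}} W2={{q3},{q7},{q1,q7},{q4,q7},{q6,q7},{q1,q4,q7},{q4,q6,q7}} W3={{q2},{q5}} W4={{q2},{q4},{q6},{q1,q4},{q4,q6},{q4,q7},{q6,q7},{q1,q4,q7},{q4,q6,q7}}
  W12={{q3},{q1,q7},{q1,q4,q7}} W13={{q5}} W14={{q1,q4},{q1,q4,q7}} W24={{q4,q7},{q6,q7},{q1,q4,q7},{q4,q6,q7}} W34={{q2}}
  W124={{q1,q4,q7}}
components per intersection:
  W1: {{q1},{q1,q4},{q1,q7},{q1,q4,q7}} {{q3}} {{q5}}
  W2: {{q3}} {{q7},{q1,q7},{q4,q7},{q6,q7},{q1,q4,q7},{q4,q6,q7}}
  W3: {{q2}} {{q5}}
  W4: {{q2}} {{q4},{q6},{q1,q4},{q4,q6},{q4,q7},{q6,q7},{q1,q4,q7},{q4,q6,q7}}
  W12: {{q3}} {{q1,q7},{q1,q4,q7}}
  W13: {{q5}}
  W14: {{q1,q4},{q1,q4,q7}}
  W24: {{q4,q7},{q6,q7},{q1,q4,q7},{q4,q6,q7}}
  W34: {{q2}}
  W124: {{q1,q4,q7}}
C dims 9,6,1; δ0: rk 5, SNF 1^5; δ1: rk 1, SNF 1^1
degree 0: 9−5−0 = 4 → Ȟ^0 ≅ Z^4
degree 1: 6−1−5 = 0 → Ȟ^1 ≅ 0
degree 2: 1−0−1 = 0 → Ȟ^2 ≅ 0

Ȟ^0 ≅ Z^4; Ȟ^1 ≅ 0; Ȟ^2 ≅ 0


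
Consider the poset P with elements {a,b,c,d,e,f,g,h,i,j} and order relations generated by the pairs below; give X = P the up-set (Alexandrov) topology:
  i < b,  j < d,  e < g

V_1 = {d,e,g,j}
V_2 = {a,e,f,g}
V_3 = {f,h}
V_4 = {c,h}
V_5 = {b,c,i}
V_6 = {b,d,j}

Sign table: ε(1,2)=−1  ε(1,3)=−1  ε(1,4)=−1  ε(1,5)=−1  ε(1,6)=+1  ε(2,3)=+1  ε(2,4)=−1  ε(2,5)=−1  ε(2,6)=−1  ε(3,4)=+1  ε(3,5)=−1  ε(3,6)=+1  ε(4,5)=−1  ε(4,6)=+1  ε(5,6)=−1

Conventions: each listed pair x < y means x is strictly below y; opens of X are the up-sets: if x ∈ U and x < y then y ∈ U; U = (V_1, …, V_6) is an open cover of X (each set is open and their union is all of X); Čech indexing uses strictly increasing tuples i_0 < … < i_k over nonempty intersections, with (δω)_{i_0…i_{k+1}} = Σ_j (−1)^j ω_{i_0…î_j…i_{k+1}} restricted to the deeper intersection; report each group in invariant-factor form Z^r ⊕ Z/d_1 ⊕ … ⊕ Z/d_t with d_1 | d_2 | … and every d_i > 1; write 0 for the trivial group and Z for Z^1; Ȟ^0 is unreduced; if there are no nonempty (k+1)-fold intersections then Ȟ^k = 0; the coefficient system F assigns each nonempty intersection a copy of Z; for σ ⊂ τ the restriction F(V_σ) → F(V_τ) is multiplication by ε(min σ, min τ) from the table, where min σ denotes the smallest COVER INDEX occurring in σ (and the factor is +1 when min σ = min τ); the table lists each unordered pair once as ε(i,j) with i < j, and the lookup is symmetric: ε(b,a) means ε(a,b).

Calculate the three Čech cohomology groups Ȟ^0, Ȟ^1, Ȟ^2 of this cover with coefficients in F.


nerve of the cover:
  V12={e,g} V16={d,j} V23={f} V34={h} V45={c} V56={b}
C dims 6,6; δ0: rk 6, SNF 1^5·2
Ȟ^0 = (6 − 6) − 0 = 0, so Ȟ^0 ≅ 0
Ȟ^1 = (6 − 0) − 6 = 0 plus torsion [2], so Ȟ^1 ≅ Z/2
Ȟ^2 = (0 − 0) − 0 = 0, so Ȟ^2 ≅ 0

Ȟ^0 ≅ 0, Ȟ^1 ≅ Z/2, Ȟ^2 ≅ 0


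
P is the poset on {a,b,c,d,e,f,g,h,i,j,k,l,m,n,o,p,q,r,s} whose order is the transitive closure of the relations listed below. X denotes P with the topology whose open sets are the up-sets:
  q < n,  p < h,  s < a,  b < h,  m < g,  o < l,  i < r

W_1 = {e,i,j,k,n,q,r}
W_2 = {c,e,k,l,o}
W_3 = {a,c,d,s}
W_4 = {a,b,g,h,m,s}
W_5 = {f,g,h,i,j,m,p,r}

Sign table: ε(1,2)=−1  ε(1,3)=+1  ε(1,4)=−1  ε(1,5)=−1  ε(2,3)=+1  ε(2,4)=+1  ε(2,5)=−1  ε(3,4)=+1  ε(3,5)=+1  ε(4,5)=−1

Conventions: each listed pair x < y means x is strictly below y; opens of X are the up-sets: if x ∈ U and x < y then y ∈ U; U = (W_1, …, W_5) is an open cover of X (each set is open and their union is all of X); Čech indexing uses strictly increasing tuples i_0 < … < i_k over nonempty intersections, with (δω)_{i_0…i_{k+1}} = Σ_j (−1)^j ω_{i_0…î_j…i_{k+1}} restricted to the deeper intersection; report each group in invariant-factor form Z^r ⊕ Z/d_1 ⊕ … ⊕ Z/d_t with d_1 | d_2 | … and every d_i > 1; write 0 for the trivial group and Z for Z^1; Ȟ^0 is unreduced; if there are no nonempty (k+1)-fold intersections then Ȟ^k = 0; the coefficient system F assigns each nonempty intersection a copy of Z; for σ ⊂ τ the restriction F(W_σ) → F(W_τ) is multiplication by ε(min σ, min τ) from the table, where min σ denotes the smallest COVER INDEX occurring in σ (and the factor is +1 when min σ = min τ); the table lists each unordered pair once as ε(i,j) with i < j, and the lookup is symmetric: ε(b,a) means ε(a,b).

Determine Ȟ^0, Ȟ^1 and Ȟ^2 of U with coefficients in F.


Ȟ^0(U;F) ≅ 0; Ȟ^1(U;F) ≅ Z/2; Ȟ^2(U;F) ≅ 0

nonempty intersections:
  W12={e,k} W15={i,j,r} W23={c} W34={a,s} W45={g,h,m}
C dims 5,5; δ0: rk 5, SNF 1^4·2
Ȟ^0: (5−5)−0=0 ⇒ 0
Ȟ^1: (5−0)−5=0 plus torsion [2] ⇒ Z/2
Ȟ^2: (0−0)−0=0 ⇒ 0


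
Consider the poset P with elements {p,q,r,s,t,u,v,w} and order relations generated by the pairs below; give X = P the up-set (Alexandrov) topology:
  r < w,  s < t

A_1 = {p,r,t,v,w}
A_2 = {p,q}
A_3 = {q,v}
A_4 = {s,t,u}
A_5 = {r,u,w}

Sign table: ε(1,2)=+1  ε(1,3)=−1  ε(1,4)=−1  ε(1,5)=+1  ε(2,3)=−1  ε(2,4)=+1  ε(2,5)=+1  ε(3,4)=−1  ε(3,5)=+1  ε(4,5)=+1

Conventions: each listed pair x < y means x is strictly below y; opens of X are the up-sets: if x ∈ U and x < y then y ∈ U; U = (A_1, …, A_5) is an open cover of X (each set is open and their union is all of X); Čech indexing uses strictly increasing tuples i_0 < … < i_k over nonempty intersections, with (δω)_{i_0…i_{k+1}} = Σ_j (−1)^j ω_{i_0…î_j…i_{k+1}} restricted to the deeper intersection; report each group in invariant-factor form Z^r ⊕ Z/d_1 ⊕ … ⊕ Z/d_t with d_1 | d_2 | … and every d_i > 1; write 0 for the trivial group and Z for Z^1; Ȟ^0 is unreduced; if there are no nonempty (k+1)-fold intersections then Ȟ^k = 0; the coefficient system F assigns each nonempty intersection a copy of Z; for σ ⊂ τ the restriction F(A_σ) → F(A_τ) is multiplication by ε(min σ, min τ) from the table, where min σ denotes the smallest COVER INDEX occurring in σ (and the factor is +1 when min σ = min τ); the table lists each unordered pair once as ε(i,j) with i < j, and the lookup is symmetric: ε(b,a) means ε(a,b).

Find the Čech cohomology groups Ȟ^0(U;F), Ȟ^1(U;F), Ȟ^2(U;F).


Ȟ^0 ≅ 0, Ȟ^1 ≅ Z ⊕ Z/2, Ȟ^2 ≅ 0

cover nerve:
  A12={p} A13={v} A14={t} A15={r,w} A23={q} A45={u}
C dims 5,6; δ0: rk 5, SNF 1^4·2
Ȟ^0: (5−5)−0=0 ⇒ 0
Ȟ^1: (6−0)−5=1 plus torsion [2] ⇒ Z ⊕ Z/2
Ȟ^2: (0−0)−0=0 ⇒ 0


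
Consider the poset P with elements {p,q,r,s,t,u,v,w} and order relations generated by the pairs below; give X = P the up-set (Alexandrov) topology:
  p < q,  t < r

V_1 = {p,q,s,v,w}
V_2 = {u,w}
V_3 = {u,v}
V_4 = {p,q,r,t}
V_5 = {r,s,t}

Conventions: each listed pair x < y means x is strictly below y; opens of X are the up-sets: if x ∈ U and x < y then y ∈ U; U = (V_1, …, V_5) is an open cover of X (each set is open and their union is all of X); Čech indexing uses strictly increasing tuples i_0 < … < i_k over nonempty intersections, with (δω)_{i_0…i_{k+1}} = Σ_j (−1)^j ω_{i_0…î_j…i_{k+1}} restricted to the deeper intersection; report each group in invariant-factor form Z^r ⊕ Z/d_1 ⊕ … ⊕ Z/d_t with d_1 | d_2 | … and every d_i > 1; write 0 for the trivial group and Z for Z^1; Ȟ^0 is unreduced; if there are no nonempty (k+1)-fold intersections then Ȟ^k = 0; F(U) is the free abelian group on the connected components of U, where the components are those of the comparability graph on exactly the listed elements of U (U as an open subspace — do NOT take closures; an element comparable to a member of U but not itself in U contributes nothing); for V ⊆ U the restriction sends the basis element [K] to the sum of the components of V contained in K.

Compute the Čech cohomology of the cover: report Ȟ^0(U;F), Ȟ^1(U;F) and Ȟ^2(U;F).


Ȟ^0 ≅ Z^6,  Ȟ^1 ≅ 0,  Ȟ^2 ≅ 0

intersection data:
  V12={w} V13={v} V14={p,q} V15={s} V23={u} V45={r,t}
components per intersection:
  V1: {p,q} {s} {v} {w}
  V2: {u} {w}
  V3: {u} {v}
  V4: {p,q} {r,t}
  V5: {r,t} {s}
  V12: {w}
  V13: {v}
  V14: {p,q}
  V15: {s}
  V23: {u}
  V45: {r,t}
C dims 12,6; δ0: rk 6, SNF 1^6
Ȟ^0 = (12 − 6) − 0 = 6, so Ȟ^0 ≅ Z^6
Ȟ^1 = (6 − 0) − 6 = 0, so Ȟ^1 ≅ 0
Ȟ^2 = (0 − 0) − 0 = 0, so Ȟ^2 ≅ 0


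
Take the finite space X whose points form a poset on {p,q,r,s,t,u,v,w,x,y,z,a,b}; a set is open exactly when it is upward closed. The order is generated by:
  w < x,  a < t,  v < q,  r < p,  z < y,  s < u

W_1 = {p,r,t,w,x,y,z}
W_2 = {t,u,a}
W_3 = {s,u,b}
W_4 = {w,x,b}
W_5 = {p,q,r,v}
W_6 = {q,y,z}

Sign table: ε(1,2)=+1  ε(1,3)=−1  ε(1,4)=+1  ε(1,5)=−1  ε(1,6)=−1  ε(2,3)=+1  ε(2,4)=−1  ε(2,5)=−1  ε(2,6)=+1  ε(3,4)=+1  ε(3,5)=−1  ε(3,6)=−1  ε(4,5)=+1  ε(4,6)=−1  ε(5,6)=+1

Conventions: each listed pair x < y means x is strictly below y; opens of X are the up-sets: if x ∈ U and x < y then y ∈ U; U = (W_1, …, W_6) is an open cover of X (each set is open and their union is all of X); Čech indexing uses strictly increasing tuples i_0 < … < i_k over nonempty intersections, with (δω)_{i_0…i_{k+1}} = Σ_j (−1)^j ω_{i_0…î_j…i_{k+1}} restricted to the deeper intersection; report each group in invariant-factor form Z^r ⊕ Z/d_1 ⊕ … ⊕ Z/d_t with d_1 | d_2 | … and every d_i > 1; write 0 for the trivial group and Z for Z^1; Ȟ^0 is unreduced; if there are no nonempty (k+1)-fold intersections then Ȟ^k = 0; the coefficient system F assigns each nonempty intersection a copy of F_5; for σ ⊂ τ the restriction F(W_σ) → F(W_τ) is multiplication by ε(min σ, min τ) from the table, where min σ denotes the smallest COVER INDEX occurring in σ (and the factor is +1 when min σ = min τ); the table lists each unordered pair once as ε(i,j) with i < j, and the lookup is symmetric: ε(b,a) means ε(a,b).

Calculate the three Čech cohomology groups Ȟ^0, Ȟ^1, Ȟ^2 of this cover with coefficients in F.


Ȟ^0(U;F) ≅ Z/5,  Ȟ^1(U;F) ≅ Z/5 ⊕ Z/5,  Ȟ^2(U;F) ≅ 0

nonempty overlaps:
  W12={t} W14={w,x} W15={p,r} W16={y,z} W23={u} W34={b} W56={q}
C dims 6,7; δ0: rk_F5 5
degree 0: 6−5−0 = 1 → Ȟ^0 ≅ Z/5
degree 1: 7−0−5 = 2 → Ȟ^1 ≅ Z/5 ⊕ Z/5
degree 2: 0−0−0 = 0 → Ȟ^2 ≅ 0


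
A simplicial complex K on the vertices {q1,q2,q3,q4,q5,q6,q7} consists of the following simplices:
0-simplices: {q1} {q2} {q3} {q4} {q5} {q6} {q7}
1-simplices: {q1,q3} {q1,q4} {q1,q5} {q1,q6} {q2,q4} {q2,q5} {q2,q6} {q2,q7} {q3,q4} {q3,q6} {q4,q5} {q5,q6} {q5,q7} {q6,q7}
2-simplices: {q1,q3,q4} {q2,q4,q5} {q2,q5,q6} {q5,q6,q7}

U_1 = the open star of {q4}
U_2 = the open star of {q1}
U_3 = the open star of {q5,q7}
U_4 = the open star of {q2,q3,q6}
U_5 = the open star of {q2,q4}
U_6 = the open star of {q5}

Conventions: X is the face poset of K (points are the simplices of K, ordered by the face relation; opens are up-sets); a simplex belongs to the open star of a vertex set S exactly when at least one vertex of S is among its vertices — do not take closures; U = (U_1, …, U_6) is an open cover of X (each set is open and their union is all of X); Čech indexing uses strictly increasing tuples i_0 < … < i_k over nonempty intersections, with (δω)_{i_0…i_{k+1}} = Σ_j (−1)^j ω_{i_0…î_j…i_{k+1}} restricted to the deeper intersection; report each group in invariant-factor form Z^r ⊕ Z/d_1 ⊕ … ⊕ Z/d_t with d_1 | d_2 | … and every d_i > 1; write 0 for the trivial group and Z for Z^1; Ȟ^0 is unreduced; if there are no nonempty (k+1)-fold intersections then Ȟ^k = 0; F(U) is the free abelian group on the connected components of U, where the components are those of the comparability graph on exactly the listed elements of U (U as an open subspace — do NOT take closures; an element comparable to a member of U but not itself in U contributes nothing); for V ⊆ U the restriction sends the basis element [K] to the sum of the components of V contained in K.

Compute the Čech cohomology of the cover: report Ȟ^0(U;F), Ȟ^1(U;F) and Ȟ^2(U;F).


Ȟ^0 = Z,  Ȟ^1 = Z^4,  Ȟ^2 = 0

nonempty overlaps:
  U1={{q4},{q1,q4},{q2,q4},{q3,q4},{q4,q5},{q1,q3,q4},{q2,q4,q5}} U2={{q1},{q1,q3},{q1,q4},{q1,q5},{q1,q6},{q1,q3,q4}} U3={{q5},{q7},{q1,q5},{q2,q5},{q2,q7},{q4,q5},{q5,q6},{q5,q7},{q6,q7},{q2,q4,q5},{q2,q5,q6},{q5,q6,q7}} U4={{q2},{q3},{q6},{q1,q3},{q1,q6},{q2,q4},{q2,q5},{q2,q6},{q2,q7},{q3,q4},{q3,q6},{q5,q6},{q6,q7},{q1,q3,q4},{q2,q4,q5},{q2,q5,q6},{q5,q6,q7}} U5={{q2},{q4},{q1,q4},{q2,q4},{q2,q5},{q2,q6},{q2,q7},{q3,q4},{q4,q5},{q1,q3,q4},{q2,q4,q5},{q2,q5,q6}} U6={{q5},{q1,q5},{q2,q5},{q4,q5},{q5,q6},{q5,q7},{q2,q4,q5},{q2,q5,q6},{q5,q6,q7}}
  U12={{q1,q4},{q1,q3,q4}} U13={{q4,q5},{q2,q4,q5}} U14={{q2,q4},{q3,q4},{q1,q3,q4},{q2,q4,q5}} U15={{q4},{q1,q4},{q2,q4},{q3,q4},{q4,q5},{q1,q3,q4},{q2,q4,q5}} U16={{q4,q5},{q2,q4,q5}} U23={{q1,q5}} U24={{q1,q3},{q1,q6},{q1,q3,q4}} U25={{q1,q4},{q1,q3,q4}} U26={{q1,q5}} U34={{q2,q5},{q2,q7},{q5,q6},{q6,q7},{q2,q4,q5},{q2,q5,q6},{q5,q6,q7}} U35={{q2,q5},{q2,q7},{q4,q5},{q2,q4,q5},{q2,q5,q6}} U36={{q5},{q1,q5},{q2,q5},{q4,q5},{q5,q6},{q5,q7},{q2,q4,q5},{q2,q5,q6},{q5,q6,q7}} U45={{q2},{q2,q4},{q2,q5},{q2,q6},{q2,q7},{q3,q4},{q1,q3,q4},{q2,q4,q5},{q2,q5,q6}} U46={{q2,q5},{q5,q6},{q2,q4,q5},{q2,q5,q6},{q5,q6,q7}} U56={{q2,q5},{q4,q5},{q2,q4,q5},{q2,q5,q6}}
  U124={{q1,q3,q4}} U125={{q1,q4},{q1,q3,q4}} U134={{q2,q4,q5}} U135={{q4,q5},{q2,q4,q5}} U136={{q4,q5},{q2,q4,q5}} U145={{q2,q4},{q3,q4},{q1,q3,q4},{q2,q4,q5}} U146={{q2,q4,q5}} U156={{q4,q5},{q2,q4,q5}} U236={{q1,q5}} U245={{q1,q3,q4}} U345={{q2,q5},{q2,q7},{q2,q4,q5},{q2,q5,q6}} U346={{q2,q5},{q5,q6},{q2,q4,q5},{q2,q5,q6},{q5,q6,q7}} U356={{q2,q5},{q4,q5},{q2,q4,q5},{q2,q5,q6}} U456={{q2,q5},{q2,q4,q5},{q2,q5,q6}}
  U1245={{q1,q3,q4}} U1345={{q2,q4,q5}} U1346={{q2,q4,q5}} U1356={{q4,q5},{q2,q4,q5}} U1456={{q2,q4,q5}} U3456={{q2,q5},{q2,q4,q5},{q2,q5,q6}}
  U13456={{q2,q4,q5}}
components per intersection:
  U1: {{q4},{q1,q4},{q2,q4},{q3,q4},{q4,q5},{q1,q3,q4},{q2,q4,q5}}
  U2: {{q1},{q1,q3},{q1,q4},{q1,q5},{q1,q6},{q1,q3,q4}}
  U3: {{q5},{q7},{q1,q5},{q2,q5},{q2,q7},{q4,q5},{q5,q6},{q5,q7},{q6,q7},{q2,q4,q5},{q2,q5,q6},{q5,q6,q7}}
  U4: {{q2},{q3},{q6},{q1,q3},{q1,q6},{q2,q4},{q2,q5},{q2,q6},{q2,q7},{q3,q4},{q3,q6},{q5,q6},{q6,q7},{q1,q3,q4},{q2,q4,q5},{q2,q5,q6},{q5,q6,q7}}
  U5: {{q2},{q4},{q1,q4},{q2,q4},{q2,q5},{q2,q6},{q2,q7},{q3,q4},{q4,q5},{q1,q3,q4},{q2,q4,q5},{q2,q5,q6}}
  U6: {{q5},{q1,q5},{q2,q5},{q4,q5},{q5,q6},{q5,q7},{q2,q4,q5},{q2,q5,q6},{q5,q6,q7}}
  U12: {{q1,q4},{q1,q3,q4}}
  U13: {{q4,q5},{q2,q4,q5}}
  U14: {{q2,q4},{q2,q4,q5}} {{q3,q4},{q1,q3,q4}}
  U15: {{q4},{q1,q4},{q2,q4},{q3,q4},{q4,q5},{q1,q3,q4},{q2,q4,q5}}
  U16: {{q4,q5},{q2,q4,q5}}
  U23: {{q1,q5}}
  U24: {{q1,q3},{q1,q3,q4}} {{q1,q6}}
  U25: {{q1,q4},{q1,q3,q4}}
  U26: {{q1,q5}}
  U34: {{q2,q5},{q5,q6},{q6,q7},{q2,q4,q5},{q2,q5,q6},{q5,q6,q7}} {{q2,q7}}
  U35: {{q2,q5},{q4,q5},{q2,q4,q5},{q2,q5,q6}} {{q2,q7}}
  U36: {{q5},{q1,q5},{q2,q5},{q4,q5},{q5,q6},{q5,q7},{q2,q4,q5},{q2,q5,q6},{q5,q6,q7}}
  U45: {{q2},{q2,q4},{q2,q5},{q2,q6},{q2,q7},{q2,q4,q5},{q2,q5,q6}} {{q3,q4},{q1,q3,q4}}
  U46: {{q2,q5},{q5,q6},{q2,q4,q5},{q2,q5,q6},{q5,q6,q7}}
  U56: {{q2,q5},{q4,q5},{q2,q4,q5},{q2,q5,q6}}
  U124: {{q1,q3,q4}}
  U125: {{q1,q4},{q1,q3,q4}}
  U134: {{q2,q4,q5}}
  U135: {{q4,q5},{q2,q4,q5}}
  U136: {{q4,q5},{q2,q4,q5}}
  U145: {{q2,q4},{q2,q4,q5}} {{q3,q4},{q1,q3,q4}}
  U146: {{q2,q4,q5}}
  U156: {{q4,q5},{q2,q4,q5}}
  U236: {{q1,q5}}
  U245: {{q1,q3,q4}}
  U345: {{q2,q5},{q2,q4,q5},{q2,q5,q6}} {{q2,q7}}
  U346: {{q2,q5},{q5,q6},{q2,q4,q5},{q2,q5,q6},{q5,q6,q7}}
  U356: {{q2,q5},{q4,q5},{q2,q4,q5},{q2,q5,q6}}
  U456: {{q2,q5},{q2,q4,q5},{q2,q5,q6}}
  U1245: {{q1,q3,q4}}
  U1345: {{q2,q4,q5}}
  U1346: {{q2,q4,q5}}
  U1356: {{q4,q5},{q2,q4,q5}}
  U1456: {{q2,q4,q5}}
  U3456: {{q2,q5},{q2,q4,q5},{q2,q5,q6}}
  U13456: {{q2,q4,q5}}
C dims 6,20,16,6; δ0: rk 5, SNF 1^5; δ1: rk 11, SNF 1^11; δ2: rk 5, SNF 1^5
degree 0: 6−5−0 = 1 → Ȟ^0 ≅ Z
degree 1: 20−11−5 = 4 → Ȟ^1 ≅ Z^4
degree 2: 16−5−11 = 0 → Ȟ^2 ≅ 0


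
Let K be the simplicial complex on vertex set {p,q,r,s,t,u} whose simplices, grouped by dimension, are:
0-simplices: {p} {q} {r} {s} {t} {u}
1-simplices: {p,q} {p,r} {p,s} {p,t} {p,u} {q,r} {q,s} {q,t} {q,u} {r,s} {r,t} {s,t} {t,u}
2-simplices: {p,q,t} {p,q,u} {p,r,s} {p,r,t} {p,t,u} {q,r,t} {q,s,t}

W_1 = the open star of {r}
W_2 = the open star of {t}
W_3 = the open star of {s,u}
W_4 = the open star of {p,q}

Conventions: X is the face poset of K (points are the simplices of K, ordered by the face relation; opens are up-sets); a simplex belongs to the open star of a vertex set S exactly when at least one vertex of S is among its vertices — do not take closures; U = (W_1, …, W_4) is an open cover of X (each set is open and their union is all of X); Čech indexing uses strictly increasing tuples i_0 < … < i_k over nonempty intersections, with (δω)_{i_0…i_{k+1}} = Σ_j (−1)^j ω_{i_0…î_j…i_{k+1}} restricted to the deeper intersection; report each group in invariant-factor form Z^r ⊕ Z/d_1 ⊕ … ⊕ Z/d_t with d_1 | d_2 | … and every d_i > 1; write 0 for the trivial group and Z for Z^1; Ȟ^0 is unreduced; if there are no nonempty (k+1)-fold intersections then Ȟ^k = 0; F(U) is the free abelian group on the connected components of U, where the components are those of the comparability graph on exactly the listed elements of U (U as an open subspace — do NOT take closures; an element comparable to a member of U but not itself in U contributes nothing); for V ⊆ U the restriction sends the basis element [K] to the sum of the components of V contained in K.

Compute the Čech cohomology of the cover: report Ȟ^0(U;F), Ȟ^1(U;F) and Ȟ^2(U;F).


Ȟ^0(U;F) ≅ Z; Ȟ^1(U;F) ≅ Z; Ȟ^2(U;F) ≅ 0

nerve simplices:
  W1={{r},{p,r},{q,r},{r,s},{r,t},{p,r,s},{p,r,t},{q,r,t}} W2={{t},{p,t},{q,t},{r,t},{s,t},{t,u},{p,q,t},{p,r,t},{p,t,u},{q,r,t},{q,s,t}} W3={{s},{u},{p,s},{p,u},{q,s},{q,u},{r,s},{s,t},{t,u},{p,q,u},{p,r,s},{p,t,u},{q,s,t}} W4={{p},{q},{p,q},{p,r},{p,s},{p,t},{p,u},{q,r},{q,s},{q,t},{q,u},{p,q,t},{p,q,u},{p,r,s},{p,r,t},{p,t,u},{q,r,t},{q,s,t}}
  W12={{r,t},{p,r,t},{q,r,t}} W13={{r,s},{p,r,s}} W14={{p,r},{q,r},{p,r,s},{p,r,t},{q,r,t}} W23={{s,t},{t,u},{p,t,u},{q,s,t}} W24={{p,t},{q,t},{p,q,t},{p,r,t},{p,t,u},{q,r,t},{q,s,t}} W34={{p,s},{p,u},{q,s},{q,u},{p,q,u},{p,r,s},{p,t,u},{q,s,t}}
  W124={{p,r,t},{q,r,t}} W134={{p,r,s}} W234={{p,t,u},{q,s,t}}
components per intersection:
  W1: {{r},{p,r},{q,r},{r,s},{r,t},{p,r,s},{p,r,t},{q,r,t}}
  W2: {{t},{p,t},{q,t},{r,t},{s,t},{t,u},{p,q,t},{p,r,t},{p,t,u},{q,r,t},{q,s,t}}
  W3: {{s},{p,s},{q,s},{r,s},{s,t},{p,r,s},{q,s,t}} {{u},{p,u},{q,u},{t,u},{p,q,u},{p,t,u}}
  W4: {{p},{q},{p,q},{p,r},{p,s},{p,t},{p,u},{q,r},{q,s},{q,t},{q,u},{p,q,t},{p,q,u},{p,r,s},{p,r,t},{p,t,u},{q,r,t},{q,s,t}}
  W12: {{r,t},{p,r,t},{q,r,t}}
  W13: {{r,s},{p,r,s}}
  W14: {{p,r},{p,r,s},{p,r,t}} {{q,r},{q,r,t}}
  W23: {{s,t},{q,s,t}} {{t,u},{p,t,u}}
  W24: {{p,t},{q,t},{p,q,t},{p,r,t},{p,t,u},{q,r,t},{q,s,t}}
  W34: {{p,s},{p,r,s}} {{p,u},{q,u},{p,q,u},{p,t,u}} {{q,s},{q,s,t}}
  W124: {{p,r,t}} {{q,r,t}}
  W134: {{p,r,s}}
  W234: {{p,t,u}} {{q,s,t}}
C dims 5,10,5; δ0: rk 4, SNF 1^4; δ1: rk 5, SNF 1^5
degree 0: 5−4−0 = 1 → Ȟ^0 ≅ Z
degree 1: 10−5−4 = 1 → Ȟ^1 ≅ Z
degree 2: 5−0−5 = 0 → Ȟ^2 ≅ 0


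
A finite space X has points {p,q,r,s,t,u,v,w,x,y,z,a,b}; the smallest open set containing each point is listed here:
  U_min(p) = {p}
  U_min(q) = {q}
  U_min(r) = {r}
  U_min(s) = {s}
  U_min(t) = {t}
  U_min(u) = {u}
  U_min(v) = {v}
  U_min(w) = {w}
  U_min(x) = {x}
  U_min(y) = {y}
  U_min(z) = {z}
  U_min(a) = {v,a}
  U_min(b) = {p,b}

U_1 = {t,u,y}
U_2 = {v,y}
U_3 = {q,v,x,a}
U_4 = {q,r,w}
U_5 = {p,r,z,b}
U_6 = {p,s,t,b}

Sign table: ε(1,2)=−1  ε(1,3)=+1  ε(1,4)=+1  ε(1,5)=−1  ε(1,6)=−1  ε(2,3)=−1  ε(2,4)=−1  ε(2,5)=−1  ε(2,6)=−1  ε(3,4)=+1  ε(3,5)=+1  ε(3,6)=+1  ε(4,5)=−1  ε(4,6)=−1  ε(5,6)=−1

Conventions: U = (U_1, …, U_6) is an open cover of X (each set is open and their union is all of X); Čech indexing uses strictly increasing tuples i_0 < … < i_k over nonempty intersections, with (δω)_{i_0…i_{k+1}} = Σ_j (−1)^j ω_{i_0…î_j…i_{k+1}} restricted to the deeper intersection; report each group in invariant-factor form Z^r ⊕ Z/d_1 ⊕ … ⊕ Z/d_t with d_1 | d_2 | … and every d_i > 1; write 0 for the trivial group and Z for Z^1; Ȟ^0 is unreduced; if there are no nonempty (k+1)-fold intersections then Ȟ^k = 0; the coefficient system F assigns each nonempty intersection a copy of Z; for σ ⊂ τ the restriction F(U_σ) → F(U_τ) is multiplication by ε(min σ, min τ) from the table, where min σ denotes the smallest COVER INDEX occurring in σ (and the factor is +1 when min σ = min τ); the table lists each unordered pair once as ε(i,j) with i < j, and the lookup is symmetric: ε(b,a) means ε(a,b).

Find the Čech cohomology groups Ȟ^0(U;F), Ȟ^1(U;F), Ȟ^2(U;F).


intersection data:
  U12={y} U16={t} U23={v} U34={q} U45={r} U56={p,b}
C dims 6,6; δ0: rk 6, SNF 1^5·2
Ȟ^0 = (6 − 6) − 0 = 0, so Ȟ^0 ≅ 0
Ȟ^1 = (6 − 0) − 6 = 0 plus torsion [2], so Ȟ^1 ≅ Z/2
Ȟ^2 = (0 − 0) − 0 = 0, so Ȟ^2 ≅ 0

Ȟ^0(U;F) ≅ 0, Ȟ^1(U;F) ≅ Z/2, Ȟ^2(U;F) ≅ 0


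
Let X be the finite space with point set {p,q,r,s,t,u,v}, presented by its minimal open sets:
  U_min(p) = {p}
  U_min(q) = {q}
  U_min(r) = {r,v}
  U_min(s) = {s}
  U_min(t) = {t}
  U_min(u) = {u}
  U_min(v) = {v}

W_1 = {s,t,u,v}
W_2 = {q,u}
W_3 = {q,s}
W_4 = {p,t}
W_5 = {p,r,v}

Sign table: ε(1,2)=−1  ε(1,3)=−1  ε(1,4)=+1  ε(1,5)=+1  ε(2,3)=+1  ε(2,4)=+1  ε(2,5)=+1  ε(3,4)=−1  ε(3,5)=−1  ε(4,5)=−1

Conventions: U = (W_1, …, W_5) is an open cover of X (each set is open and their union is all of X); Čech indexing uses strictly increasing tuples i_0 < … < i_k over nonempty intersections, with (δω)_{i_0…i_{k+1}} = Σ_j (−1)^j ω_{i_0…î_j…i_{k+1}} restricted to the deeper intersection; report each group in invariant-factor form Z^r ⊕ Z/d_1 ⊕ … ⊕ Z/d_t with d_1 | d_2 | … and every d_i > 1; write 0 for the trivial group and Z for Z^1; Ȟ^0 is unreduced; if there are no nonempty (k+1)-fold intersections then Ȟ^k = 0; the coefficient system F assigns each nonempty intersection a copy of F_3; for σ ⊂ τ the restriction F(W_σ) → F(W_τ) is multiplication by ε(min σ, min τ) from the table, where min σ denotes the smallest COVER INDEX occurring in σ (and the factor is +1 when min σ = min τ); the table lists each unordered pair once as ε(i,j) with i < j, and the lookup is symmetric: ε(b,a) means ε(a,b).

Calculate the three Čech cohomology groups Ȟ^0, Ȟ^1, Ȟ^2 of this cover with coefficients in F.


nerve simplices:
  W12={u} W13={s} W14={t} W15={v} W23={q} W45={p}
C dims 5,6; δ0: rk_F3 5
degree 0: 5−5−0 = 0 → Ȟ^0 ≅ 0
degree 1: 6−0−5 = 1 → Ȟ^1 ≅ Z/3
degree 2: 0−0−0 = 0 → Ȟ^2 ≅ 0

Ȟ^0 ≅ 0, Ȟ^1 ≅ Z/3, Ȟ^2 ≅ 0


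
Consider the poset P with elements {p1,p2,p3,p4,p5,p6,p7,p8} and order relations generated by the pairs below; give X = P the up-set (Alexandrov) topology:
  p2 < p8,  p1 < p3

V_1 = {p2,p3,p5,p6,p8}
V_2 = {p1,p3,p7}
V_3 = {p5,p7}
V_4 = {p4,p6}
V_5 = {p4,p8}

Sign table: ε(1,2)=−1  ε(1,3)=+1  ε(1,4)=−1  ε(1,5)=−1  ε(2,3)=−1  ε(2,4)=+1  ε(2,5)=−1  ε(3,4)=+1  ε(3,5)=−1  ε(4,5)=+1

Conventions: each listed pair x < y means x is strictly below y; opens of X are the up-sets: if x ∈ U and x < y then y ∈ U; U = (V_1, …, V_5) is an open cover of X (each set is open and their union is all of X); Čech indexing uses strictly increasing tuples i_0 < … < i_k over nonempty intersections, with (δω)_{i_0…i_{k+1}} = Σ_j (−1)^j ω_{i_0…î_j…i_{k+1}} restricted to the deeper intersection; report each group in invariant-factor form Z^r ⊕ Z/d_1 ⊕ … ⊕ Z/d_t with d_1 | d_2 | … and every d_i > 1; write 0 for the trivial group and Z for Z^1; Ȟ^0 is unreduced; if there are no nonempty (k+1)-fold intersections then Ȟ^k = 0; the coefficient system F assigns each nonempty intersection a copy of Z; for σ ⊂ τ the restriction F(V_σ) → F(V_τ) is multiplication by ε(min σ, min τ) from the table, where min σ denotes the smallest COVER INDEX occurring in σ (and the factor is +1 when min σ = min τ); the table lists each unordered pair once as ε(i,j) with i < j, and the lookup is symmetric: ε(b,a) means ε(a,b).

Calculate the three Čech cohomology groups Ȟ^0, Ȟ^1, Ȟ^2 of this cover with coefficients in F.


Ȟ^0 = Z; Ȟ^1 = Z^2; Ȟ^2 = 0

nerve of the cover:
  V12={p3} V13={p5} V14={p6} V15={p8} V23={p7} V45={p4}
C dims 5,6; δ0: rk 4, SNF 1^4
Ȟ^0 = (5 − 4) − 0 = 1, so Ȟ^0 ≅ Z
Ȟ^1 = (6 − 0) − 4 = 2, so Ȟ^1 ≅ Z^2
Ȟ^2 = (0 − 0) − 0 = 0, so Ȟ^2 ≅ 0


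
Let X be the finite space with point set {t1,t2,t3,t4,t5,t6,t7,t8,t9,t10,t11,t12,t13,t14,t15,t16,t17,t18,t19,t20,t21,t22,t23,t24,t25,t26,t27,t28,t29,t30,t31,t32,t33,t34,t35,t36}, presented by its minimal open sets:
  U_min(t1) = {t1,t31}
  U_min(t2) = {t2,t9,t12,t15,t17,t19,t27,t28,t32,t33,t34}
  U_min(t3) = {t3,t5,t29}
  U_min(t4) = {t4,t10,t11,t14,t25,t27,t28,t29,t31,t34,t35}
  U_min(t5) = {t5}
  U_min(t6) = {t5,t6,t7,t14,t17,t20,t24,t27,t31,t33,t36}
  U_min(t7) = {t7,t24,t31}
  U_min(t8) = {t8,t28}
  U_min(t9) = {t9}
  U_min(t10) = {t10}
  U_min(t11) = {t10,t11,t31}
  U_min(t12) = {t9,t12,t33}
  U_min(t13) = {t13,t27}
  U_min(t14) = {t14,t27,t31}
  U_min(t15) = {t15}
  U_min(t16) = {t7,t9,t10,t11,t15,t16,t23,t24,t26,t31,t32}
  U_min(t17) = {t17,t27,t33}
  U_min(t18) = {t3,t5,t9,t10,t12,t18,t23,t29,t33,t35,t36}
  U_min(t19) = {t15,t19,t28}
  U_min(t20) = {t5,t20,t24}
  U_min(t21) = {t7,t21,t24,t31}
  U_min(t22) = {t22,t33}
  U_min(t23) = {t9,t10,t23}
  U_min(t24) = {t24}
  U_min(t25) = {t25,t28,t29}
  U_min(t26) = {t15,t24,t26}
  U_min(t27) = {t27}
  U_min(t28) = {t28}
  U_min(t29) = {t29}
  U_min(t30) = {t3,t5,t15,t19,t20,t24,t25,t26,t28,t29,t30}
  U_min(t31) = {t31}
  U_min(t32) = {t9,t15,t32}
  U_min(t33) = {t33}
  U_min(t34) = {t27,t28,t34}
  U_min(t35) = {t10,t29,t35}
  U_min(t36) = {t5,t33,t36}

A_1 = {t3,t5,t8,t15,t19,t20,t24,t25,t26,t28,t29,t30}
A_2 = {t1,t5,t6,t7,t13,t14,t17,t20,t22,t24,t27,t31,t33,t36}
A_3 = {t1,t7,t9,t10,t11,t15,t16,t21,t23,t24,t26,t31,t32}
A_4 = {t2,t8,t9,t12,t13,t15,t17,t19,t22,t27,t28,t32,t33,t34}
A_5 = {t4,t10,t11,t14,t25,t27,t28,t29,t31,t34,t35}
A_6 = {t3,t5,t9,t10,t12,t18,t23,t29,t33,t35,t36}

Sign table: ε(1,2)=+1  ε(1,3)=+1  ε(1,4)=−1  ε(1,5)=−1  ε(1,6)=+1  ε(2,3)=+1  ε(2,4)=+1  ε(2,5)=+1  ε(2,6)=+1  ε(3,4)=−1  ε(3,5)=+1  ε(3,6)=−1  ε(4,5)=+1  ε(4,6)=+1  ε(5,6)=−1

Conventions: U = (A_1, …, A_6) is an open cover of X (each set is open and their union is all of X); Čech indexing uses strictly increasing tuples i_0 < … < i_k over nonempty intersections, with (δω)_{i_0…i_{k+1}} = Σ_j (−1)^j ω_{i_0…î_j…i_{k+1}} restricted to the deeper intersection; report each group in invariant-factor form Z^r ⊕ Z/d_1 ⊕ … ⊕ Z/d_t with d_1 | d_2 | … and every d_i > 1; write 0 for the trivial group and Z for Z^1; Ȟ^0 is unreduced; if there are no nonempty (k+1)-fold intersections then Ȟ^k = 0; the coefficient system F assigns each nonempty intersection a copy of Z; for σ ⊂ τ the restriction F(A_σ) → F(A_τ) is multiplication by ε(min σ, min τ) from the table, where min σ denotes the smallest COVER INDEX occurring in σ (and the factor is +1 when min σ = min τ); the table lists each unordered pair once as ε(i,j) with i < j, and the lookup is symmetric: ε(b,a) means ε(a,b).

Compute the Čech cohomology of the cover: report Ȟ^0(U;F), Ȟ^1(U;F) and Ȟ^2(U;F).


Ȟ^0 = 0, Ȟ^1 = Z/2 and Ȟ^2 = Z

nerve of the cover:
  A12={t5,t20,t24} A13={t15,t24,t26} A14={t8,t15,t19,t28} A15={t25,t28,t29} A16={t3,t5,t29} A23={t1,t7,t24,t31} A24={t13,t17,t22,t27,t33} A25={t14,t27,t31} A26={t5,t33,t36} A34={t9,t15,t32} A35={t10,t11,t31} A36={t9,t10,t23} A45={t27,t28,t34} A46={t9,t12,t33} A56={t10,t29,t35}
  A123={t24} A126={t5} A134={t15} A145={t28} A156={t29} A235={t31} A245={t27} A246={t33} A346={t9} A356={t10}
C dims 6,15,10; δ0: rk 6, SNF 1^5·2; δ1: rk 9, SNF 1^9
Ȟ^0 = (6 − 6) − 0 = 0, so Ȟ^0 ≅ 0
Ȟ^1 = (15 − 9) − 6 = 0 plus torsion [2], so Ȟ^1 ≅ Z/2
Ȟ^2 = (10 − 0) − 9 = 1, so Ȟ^2 ≅ Z


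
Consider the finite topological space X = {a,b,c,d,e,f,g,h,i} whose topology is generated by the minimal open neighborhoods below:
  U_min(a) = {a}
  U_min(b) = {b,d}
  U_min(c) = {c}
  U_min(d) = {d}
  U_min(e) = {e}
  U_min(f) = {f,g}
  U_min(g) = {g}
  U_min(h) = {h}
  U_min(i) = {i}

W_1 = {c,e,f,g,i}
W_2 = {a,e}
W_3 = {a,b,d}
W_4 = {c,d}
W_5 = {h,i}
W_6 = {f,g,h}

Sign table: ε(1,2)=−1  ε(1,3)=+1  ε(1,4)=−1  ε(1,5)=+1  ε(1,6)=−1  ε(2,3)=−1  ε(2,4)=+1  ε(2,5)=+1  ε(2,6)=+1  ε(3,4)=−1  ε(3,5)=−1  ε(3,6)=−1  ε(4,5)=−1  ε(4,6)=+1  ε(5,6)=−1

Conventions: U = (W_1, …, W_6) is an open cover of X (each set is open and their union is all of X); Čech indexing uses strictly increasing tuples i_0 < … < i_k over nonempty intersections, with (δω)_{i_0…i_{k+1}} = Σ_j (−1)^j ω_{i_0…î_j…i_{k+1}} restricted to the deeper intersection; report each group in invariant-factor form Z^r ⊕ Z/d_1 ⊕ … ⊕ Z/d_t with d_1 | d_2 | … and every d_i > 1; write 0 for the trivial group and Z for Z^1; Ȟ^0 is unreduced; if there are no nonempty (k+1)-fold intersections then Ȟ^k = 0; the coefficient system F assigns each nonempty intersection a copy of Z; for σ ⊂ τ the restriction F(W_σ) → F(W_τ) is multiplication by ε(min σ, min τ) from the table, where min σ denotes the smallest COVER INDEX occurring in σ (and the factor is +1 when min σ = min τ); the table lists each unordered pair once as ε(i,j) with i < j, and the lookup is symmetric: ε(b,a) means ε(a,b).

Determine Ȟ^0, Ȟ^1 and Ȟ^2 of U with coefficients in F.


nonempty overlaps:
  W12={e} W14={c} W15={i} W16={f,g} W23={a} W34={d} W56={h}
C dims 6,7; δ0: rk 5, SNF 1^5
degree 0: 6−5−0 = 1 → Ȟ^0 ≅ Z
degree 1: 7−0−5 = 2 → Ȟ^1 ≅ Z^2
degree 2: 0−0−0 = 0 → Ȟ^2 ≅ 0

Ȟ^0 ≅ Z,  Ȟ^1 ≅ Z^2,  Ȟ^2 ≅ 0
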